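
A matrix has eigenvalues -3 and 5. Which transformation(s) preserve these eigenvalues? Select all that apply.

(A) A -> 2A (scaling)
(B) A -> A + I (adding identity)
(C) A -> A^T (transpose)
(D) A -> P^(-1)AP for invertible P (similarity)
C and D

Eigenvalues are preserved by:
1. Similarity transformations: A -> P^(-1)AP (same characteristic polynomial)
2. Transpose: A^T has the same eigenvalues as A

Eigenvalues are NOT preserved by:
- Adding identity: eigenvalues become -3+1, 5+1
- Scaling: eigenvalues become -6, 10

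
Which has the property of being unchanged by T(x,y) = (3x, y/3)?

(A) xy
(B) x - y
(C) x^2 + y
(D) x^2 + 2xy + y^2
A

An expression E(x,y) is invariant under T if E(T(x,y)) = E(x,y). Here T(x,y) = (3x, y/3).
Substitute the transformed coordinates into each option and compare with the original:
(A) xy  ->  (3x)(y/3) = xy   [equals xy: invariant]
(B) x - y  ->  (3x) - (y/3) = 3x - y/3   [differs from x - y: not invariant]
(C) x^2 + y  ->  (3x)^2 + (y/3) = 9x^2 + y/3   [differs from x^2 + y: not invariant]
(D) x^2 + 2xy + y^2  ->  (3x)^2 + 2(3x)(y/3) + (y/3)^2 = 9x^2 + 2xy + y^2/9   [differs from x^2 + 2xy + y^2: not invariant]

Only option (A), xy, is unchanged by the transformation.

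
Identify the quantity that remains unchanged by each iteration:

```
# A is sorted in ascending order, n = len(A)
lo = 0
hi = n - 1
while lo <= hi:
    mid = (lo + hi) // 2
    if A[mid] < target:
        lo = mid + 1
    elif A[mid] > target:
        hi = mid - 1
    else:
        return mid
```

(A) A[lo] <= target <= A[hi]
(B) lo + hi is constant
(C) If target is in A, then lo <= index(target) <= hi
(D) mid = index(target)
C

A loop invariant must hold before the first iteration and be re-established by every execution of the body.

(C) If target is in A, then lo <= index(target) <= hi: Before the loop [lo, hi] = [0, n-1] covers every index. When A[mid] < target, sortedness puts target strictly to the right of mid, so setting lo = mid + 1 keeps index(target) in [lo, hi]; symmetrically for hi = mid - 1. Hence 'if target is in A then lo <= index(target) <= hi' holds after every iteration, and when lo > hi it proves target is absent.

The other options fail:
(A) A[lo] <= target <= A[hi]: fails when target is not in A (e.g. target < A[0] already violates it before the loop), so it is not maintained in general.
(B) lo + hi is constant: each iteration moves exactly one of lo, hi, so lo + hi changes (e.g. 0 + (n-1) becomes (mid+1) + (n-1)).
(D) mid = index(target): mid is just the current probe; it equals index(target) only on the iteration that returns.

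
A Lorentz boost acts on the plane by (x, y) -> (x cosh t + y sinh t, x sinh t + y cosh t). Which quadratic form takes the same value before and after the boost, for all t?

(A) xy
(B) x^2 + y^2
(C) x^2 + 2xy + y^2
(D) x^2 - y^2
D

Write x' = x cosh t + y sinh t, y' = x sinh t + y cosh t and substitute into each option:
(A) xy: (x cosh t + y sinh t)(x sinh t + y cosh t) = xy(cosh^2 t + sinh^2 t) + (x^2 + y^2) sinh t cosh t = xy cosh 2t + (x^2 + y^2)(sinh 2t)/2   [not invariant for t != 0]
(B) x^2 + y^2: (x cosh t + y sinh t)^2 + (x sinh t + y cosh t)^2 = (x^2 + y^2)(cosh^2 t + sinh^2 t) + 4xy sinh t cosh t = (x^2 + y^2) cosh 2t + 2xy sinh 2t   [not invariant for t != 0]
(C) x^2 + 2xy + y^2: (x' + y')^2 with x' + y' = (x + y)(cosh t + sinh t) = (x + y)e^t, so it becomes (x + y)^2 e^(2t)   [not invariant for t != 0]
(D) x^2 - y^2: (x cosh t + y sinh t)^2 - (x sinh t + y cosh t)^2 = x^2(cosh^2 t - sinh^2 t) + 2xy(cosh t sinh t - sinh t cosh t) + y^2(sinh^2 t - cosh^2 t) = x^2 - y^2   [invariant, using cosh^2 t - sinh^2 t = 1]

Only (D) x^2 - y^2 is unchanged; it is the Minkowski form preserved by Lorentz boosts, just as x^2 + y^2 is preserved by ordinary rotations.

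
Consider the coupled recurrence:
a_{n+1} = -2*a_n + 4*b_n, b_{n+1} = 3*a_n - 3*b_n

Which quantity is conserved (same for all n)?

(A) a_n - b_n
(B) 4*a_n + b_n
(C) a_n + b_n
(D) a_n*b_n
C

Replace a_n by a_{n+1} = -2*a_n + 4*b_n and b_n by b_{n+1} = 3*a_n - 3*b_n in each option and simplify:
(A) a_n - b_n  ->  (-2*a_n + 4*b_n) - (3*a_n - 3*b_n) = -5*a_n + 7*b_n   [not conserved]
(B) 4*a_n + b_n  ->  4*(-2*a_n + 4*b_n) + (3*a_n - 3*b_n) = -5*a_n + 13*b_n   [not conserved]
(C) a_n + b_n  ->  (-2*a_n + 4*b_n) + (3*a_n - 3*b_n) = a_n + b_n   [conserved]
(D) a_n*b_n  ->  (-2*a_n + 4*b_n)*(3*a_n - 3*b_n) = -6*a_n^2 + 18*a_n*b_n - 12*b_n^2   [not conserved]

Only (C) a_n + b_n returns to itself after one step, so it is the conserved quantity.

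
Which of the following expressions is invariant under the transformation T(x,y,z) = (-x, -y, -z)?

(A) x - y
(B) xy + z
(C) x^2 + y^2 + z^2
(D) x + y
C

Apply T(x,y,z) = (-x, -y, -z) to each option, i.e. replace (x, y, z) by the transformed coordinates.
Substitute the transformed coordinates into each option and compare with the original:
(A) x - y  ->  (-x) - (-y) = -x + y   [differs from x - y: not invariant]
(B) xy + z  ->  (-x)(-y) + (-z) = xy - z   [differs from xy + z: not invariant]
(C) x^2 + y^2 + z^2  ->  (-x)^2 + (-y)^2 + (-z)^2 = x^2 + y^2 + z^2   [equals x^2 + y^2 + z^2: invariant]
(D) x + y  ->  (-x) + (-y) = -x - y   [differs from x + y: not invariant]

Only option (C), x^2 + y^2 + z^2, is unchanged by the transformation.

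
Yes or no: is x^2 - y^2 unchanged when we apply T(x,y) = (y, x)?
No

Substitute T(x,y) = (y, x) into the expression and compare with the original.

Original: x^2 - y^2
After applying T: (y)^2 - (x)^2 = -x^2 + y^2

This differs from the original x^2 - y^2 (difference: -2x^2 + 2y^2), so the expression is NOT invariant.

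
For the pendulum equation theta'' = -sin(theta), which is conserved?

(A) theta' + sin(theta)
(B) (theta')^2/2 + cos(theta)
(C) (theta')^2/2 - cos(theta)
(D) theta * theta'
C

A first integral I satisfies dI/dt = 0 along every solution. Differentiate each option and use the equation of motion:
(A) d/dt[theta' + sin(theta)] = theta'' + cos(theta) theta' = -sin(theta) + theta' cos(theta), not identically 0
(B) d/dt[(theta')^2/2 + cos(theta)] = theta' theta'' - sin(theta) theta' = -2 theta' sin(theta), not identically 0
(C) d/dt[(theta')^2/2 - cos(theta)] = theta' theta'' + sin(theta) theta' = theta'(-sin(theta)) + theta' sin(theta) = 0
(D) d/dt[theta * theta'] = (theta')^2 + theta theta'' = (theta')^2 - theta sin(theta), not identically 0

Only (C) has zero time-derivative. This is the total energy: kinetic (theta')^2/2 plus potential -cos(theta).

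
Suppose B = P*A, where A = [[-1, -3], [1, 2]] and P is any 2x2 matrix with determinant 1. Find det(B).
1

By the multiplicative property of determinants, det(B) = det(P*A) = det(P) * det(A) = det(A),
so the determinant is invariant under multiplication by any determinant-1 matrix; we just need det(A).

det(A) = (-1)(2) - (-3)(1) = -2 - (-3) = 1

Therefore det(B) = 1 * 1 = 1.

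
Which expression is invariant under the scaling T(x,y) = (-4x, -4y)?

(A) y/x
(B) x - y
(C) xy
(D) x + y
A

Under the uniform scaling T(x,y) = (-4x, -4y):
Substitute the transformed coordinates into each option and compare with the original:
(A) y/x  ->  (-4y)/(-4x) = y/x   [equals y/x: invariant]
(B) x - y  ->  (-4x) - (-4y) = -4x + 4y   [differs from x - y: not invariant]
(C) xy  ->  (-4x)(-4y) = 16xy   [differs from xy: not invariant]
(D) x + y  ->  (-4x) + (-4y) = -4x - 4y   [differs from x + y: not invariant]

Only option (A), y/x, is unchanged by the transformation.
The common factor -4 cancels in a ratio of coordinates, while sums, products and sums of squares pick up factors of -4 or 16.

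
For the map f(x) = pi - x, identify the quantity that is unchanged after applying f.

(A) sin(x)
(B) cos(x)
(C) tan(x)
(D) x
A

For f(x) = pi - x:
sin(pi - x) = sin(x), so sine is invariant under this transformation.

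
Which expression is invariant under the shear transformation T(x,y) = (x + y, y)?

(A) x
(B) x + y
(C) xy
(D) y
D

Under the shear T(x,y) = (x + y, y):
Substitute the transformed coordinates into each option and compare with the original:
(A) x  ->  (x + y) = x + y   [differs from x: not invariant]
(B) x + y  ->  (x + y) + (y) = x + 2y   [differs from x + y: not invariant]
(C) xy  ->  (x + y)(y) = xy + y^2   [differs from xy: not invariant]
(D) y  ->  (y) = y   [equals y: invariant]

Only option (D), y, is unchanged by the transformation.
A horizontal shear moves points parallel to the x-axis, so the y-coordinate (and any function of y alone) is unchanged.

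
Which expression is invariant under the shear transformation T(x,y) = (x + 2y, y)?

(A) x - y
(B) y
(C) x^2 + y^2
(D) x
B

Under the shear T(x,y) = (x + 2y, y):
Substitute the transformed coordinates into each option and compare with the original:
(A) x - y  ->  (x + 2y) - (y) = x + y   [differs from x - y: not invariant]
(B) y  ->  (y) = y   [equals y: invariant]
(C) x^2 + y^2  ->  (x + 2y)^2 + (y)^2 = x^2 + 4xy + 5y^2   [differs from x^2 + y^2: not invariant]
(D) x  ->  (x + 2y) = x + 2y   [differs from x: not invariant]

Only option (B), y, is unchanged by the transformation.
A horizontal shear moves points parallel to the x-axis, so the y-coordinate (and any function of y alone) is unchanged.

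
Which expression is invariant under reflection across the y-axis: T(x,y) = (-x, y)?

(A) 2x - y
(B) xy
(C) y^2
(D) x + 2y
C

The map is reflection across the y-axis: T(x,y) = (-x, y).
Substitute the transformed coordinates into each option and compare with the original:
(A) 2x - y  ->  2(-x) - (y) = -2x - y   [differs from 2x - y: not invariant]
(B) xy  ->  (-x)(y) = -xy   [differs from xy: not invariant]
(C) y^2  ->  (y)^2 = y^2   [equals y^2: invariant]
(D) x + 2y  ->  (-x) + 2(y) = -x + 2y   [differs from x + 2y: not invariant]

Only option (C), y^2, is unchanged by the transformation.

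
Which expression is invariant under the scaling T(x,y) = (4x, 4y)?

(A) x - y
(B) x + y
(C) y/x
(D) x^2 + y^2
C

Under the uniform scaling T(x,y) = (4x, 4y):
Substitute the transformed coordinates into each option and compare with the original:
(A) x - y  ->  (4x) - (4y) = 4x - 4y   [differs from x - y: not invariant]
(B) x + y  ->  (4x) + (4y) = 4x + 4y   [differs from x + y: not invariant]
(C) y/x  ->  (4y)/(4x) = y/x   [equals y/x: invariant]
(D) x^2 + y^2  ->  (4x)^2 + (4y)^2 = 16x^2 + 16y^2   [differs from x^2 + y^2: not invariant]

Only option (C), y/x, is unchanged by the transformation.
The common factor 4 cancels in a ratio of coordinates, while sums, products and sums of squares pick up factors of 4 or 16.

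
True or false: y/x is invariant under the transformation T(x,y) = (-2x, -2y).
True

Substitute T(x,y) = (-2x, -2y) into the expression and compare with the original.

Original: y/x
After applying T: (-2y)/(-2x) = y/x

This is identical to the original y/x, so the expression is invariant.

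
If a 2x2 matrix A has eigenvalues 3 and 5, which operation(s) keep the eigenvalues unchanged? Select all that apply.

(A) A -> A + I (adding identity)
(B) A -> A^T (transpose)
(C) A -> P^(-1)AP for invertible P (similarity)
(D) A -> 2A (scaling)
B and C

Eigenvalues are preserved by:
1. Similarity transformations: A -> P^(-1)AP (same characteristic polynomial)
2. Transpose: A^T has the same eigenvalues as A

Eigenvalues are NOT preserved by:
- Adding identity: eigenvalues become 3+1, 5+1
- Scaling: eigenvalues become 6, 10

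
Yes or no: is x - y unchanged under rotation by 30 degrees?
No

Applying rotation by 30 degrees: x' = x*cos(30 degrees) - y*sin(30 degrees) = sqrt(3)x/2 - y/2, y' = x*sin(30 degrees) + y*cos(30 degrees) = x/2 + sqrt(3)y/2

Substituting into x - y:
(sqrt(3)x/2 - y/2) - (x/2 + sqrt(3)y/2)
= -x/2 + sqrt(3)x/2 - sqrt(3)y/2 - y/2

This differs from the original expression x - y, so it is NOT invariant.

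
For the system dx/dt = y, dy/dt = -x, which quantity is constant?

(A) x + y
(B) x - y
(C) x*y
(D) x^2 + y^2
D

A first integral I satisfies dI/dt = 0 along every solution. Differentiate each option and use the equation of motion:
(A) d/dt[x + y] = y + (-x) = y - x, not identically 0
(B) d/dt[x - y] = y - (-x) = x + y, not identically 0
(C) d/dt[x*y] = (dx/dt)y + x(dy/dt) = y^2 - x^2, not identically 0
(D) d/dt[x^2 + y^2] = 2x*dx/dt + 2y*dy/dt = 2x*y + 2y*(-x) = 0

Only (D) has zero time-derivative. So x^2 + y^2 (the squared radius; trajectories are circles) is the conserved quantity.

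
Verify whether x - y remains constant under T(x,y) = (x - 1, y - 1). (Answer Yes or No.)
Yes

Substitute T(x,y) = (x - 1, y - 1) into the expression and compare with the original.

Original: x - y
After applying T: (x - 1) - (y - 1) = x - y

This is identical to the original x - y, so the expression is invariant.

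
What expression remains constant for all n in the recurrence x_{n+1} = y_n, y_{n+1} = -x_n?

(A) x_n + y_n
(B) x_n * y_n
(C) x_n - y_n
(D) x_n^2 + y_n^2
D

For the recurrence x_{n+1} = y_n, y_{n+1} = -x_n:

x_{n+1}^2 + y_{n+1}^2 = y_n^2 + (-x_n)^2 = x_n^2 + y_n^2
The sum of squares is conserved (like energy in a harmonic oscillator).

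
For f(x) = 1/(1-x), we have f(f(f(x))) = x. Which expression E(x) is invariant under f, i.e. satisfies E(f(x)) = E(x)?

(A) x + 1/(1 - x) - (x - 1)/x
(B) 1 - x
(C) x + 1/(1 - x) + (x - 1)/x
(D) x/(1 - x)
C

Replace x by f(x) = 1/(1 - x) in each option and simplify. As a quick numerical cross-check, also compare E(4) with E(f(4)) = E(-1/3).

(A) x + 1/(1 - x) - (x - 1)/x  ->  (1/(1 - x)) + 1/(1 - (1/(1 - x))) - ((1/(1 - x)) - 1)/(1/(1 - x)) = (x^2(1 - x) - x + (x - 1)^2)/(x(x - 1)); check: E(4) = 35/12 but E(-1/3) = -43/12.   [not invariant]
(B) 1 - x  ->  1 - (1/(1 - x)) = x/(x - 1); check: E(4) = -3 but E(-1/3) = 4/3.   [not invariant]
(C) x + 1/(1 - x) + (x - 1)/x  ->  (1/(1 - x)) + 1/(1 - (1/(1 - x))) + ((1/(1 - x)) - 1)/(1/(1 - x)), which simplifies back to x + 1/(1 - x) + (x - 1)/x; check: E(4) = 53/12, E(-1/3) = 53/12.   [invariant]
(D) x/(1 - x)  ->  (1/(1 - x))/(1 - (1/(1 - x))) = -1/x; check: E(4) = -4/3 but E(-1/3) = -1/4.   [not invariant]

Only (C) is unchanged. Indeed f(f(x)) = 1/(1 - 1/(1-x)) = (1-x)/(-x) = (x-1)/x, so E(x) = x + f(x) + f(f(x)) is the sum over the whole 3-cycle; applying f just permutes the three terms cyclically (x -> f(x) -> f(f(x)) -> x), leaving the sum unchanged.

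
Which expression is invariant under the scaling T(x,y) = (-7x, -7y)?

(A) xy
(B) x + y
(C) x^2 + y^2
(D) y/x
D

Under the uniform scaling T(x,y) = (-7x, -7y):
Substitute the transformed coordinates into each option and compare with the original:
(A) xy  ->  (-7x)(-7y) = 49xy   [differs from xy: not invariant]
(B) x + y  ->  (-7x) + (-7y) = -7x - 7y   [differs from x + y: not invariant]
(C) x^2 + y^2  ->  (-7x)^2 + (-7y)^2 = 49x^2 + 49y^2   [differs from x^2 + y^2: not invariant]
(D) y/x  ->  (-7y)/(-7x) = y/x   [equals y/x: invariant]

Only option (D), y/x, is unchanged by the transformation.
The common factor -7 cancels in a ratio of coordinates, while sums, products and sums of squares pick up factors of -7 or 49.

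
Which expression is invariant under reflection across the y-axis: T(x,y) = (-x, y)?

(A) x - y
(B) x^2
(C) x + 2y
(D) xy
B

The map is reflection across the y-axis: T(x,y) = (-x, y).
Substitute the transformed coordinates into each option and compare with the original:
(A) x - y  ->  (-x) - (y) = -x - y   [differs from x - y: not invariant]
(B) x^2  ->  (-x)^2 = x^2   [equals x^2: invariant]
(C) x + 2y  ->  (-x) + 2(y) = -x + 2y   [differs from x + 2y: not invariant]
(D) xy  ->  (-x)(y) = -xy   [differs from xy: not invariant]

Only option (B), x^2, is unchanged by the transformation.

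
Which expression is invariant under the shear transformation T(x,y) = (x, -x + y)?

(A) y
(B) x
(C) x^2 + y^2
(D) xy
B

Under the shear T(x,y) = (x, -x + y):
Substitute the transformed coordinates into each option and compare with the original:
(A) y  ->  (-x + y) = -x + y   [differs from y: not invariant]
(B) x  ->  (x) = x   [equals x: invariant]
(C) x^2 + y^2  ->  (x)^2 + (-x + y)^2 = 2x^2 - 2xy + y^2   [differs from x^2 + y^2: not invariant]
(D) xy  ->  (x)(-x + y) = -x^2 + xy   [differs from xy: not invariant]

Only option (B), x, is unchanged by the transformation.
A vertical shear moves points parallel to the y-axis, so the x-coordinate (and any function of x alone) is unchanged.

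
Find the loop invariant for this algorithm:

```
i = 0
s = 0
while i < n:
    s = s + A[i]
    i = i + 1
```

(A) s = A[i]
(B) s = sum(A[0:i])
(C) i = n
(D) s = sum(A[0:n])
B

A loop invariant must hold before the first iteration and be re-established by every execution of the body.

(B) s = sum(A[0:i]): Initially i = 0 and s = 0 = sum of the empty slice A[0:0]. If s = sum(A[0:i]) holds at the top of an iteration, the body sets s to sum(A[0:i]) + A[i] = sum(A[0:i+1]) and then i to i+1, so s = sum(A[0:i]) holds again. At exit i = n, giving s = sum(A[0:n]).

The other options fail:
(A) s = A[i]: after the first iteration s = A[0] but i = 1, so s = A[i] compares s with the wrong element (and fails in general).
(C) i = n: false initially (i = 0); it is the exit condition, not an invariant.
(D) s = sum(A[0:n]): false before the loop (s = 0, not the full sum) -- it only becomes true at exit.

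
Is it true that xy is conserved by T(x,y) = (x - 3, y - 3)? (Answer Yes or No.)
No

Substitute T(x,y) = (x - 3, y - 3) into the expression and compare with the original.

Original: xy
After applying T: (x - 3)(y - 3) = xy - 3x - 3y + 9

This differs from the original xy (difference: -3x - 3y + 9), so the expression is NOT invariant.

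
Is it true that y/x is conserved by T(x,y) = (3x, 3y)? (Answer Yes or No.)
Yes

Substitute T(x,y) = (3x, 3y) into the expression and compare with the original.

Original: y/x
After applying T: (3y)/(3x) = y/x

This is identical to the original y/x, so the expression is invariant.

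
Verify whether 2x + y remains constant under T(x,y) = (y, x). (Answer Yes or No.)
No

Substitute T(x,y) = (y, x) into the expression and compare with the original.

Original: 2x + y
After applying T: 2(y) + (x) = x + 2y

This differs from the original 2x + y (difference: -x + y), so the expression is NOT invariant.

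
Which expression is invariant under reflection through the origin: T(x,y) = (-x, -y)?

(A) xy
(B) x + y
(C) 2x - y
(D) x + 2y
A

The map is reflection through the origin: T(x,y) = (-x, -y).
Substitute the transformed coordinates into each option and compare with the original:
(A) xy  ->  (-x)(-y) = xy   [equals xy: invariant]
(B) x + y  ->  (-x) + (-y) = -x - y   [differs from x + y: not invariant]
(C) 2x - y  ->  2(-x) - (-y) = -2x + y   [differs from 2x - y: not invariant]
(D) x + 2y  ->  (-x) + 2(-y) = -x - 2y   [differs from x + 2y: not invariant]

Only option (A), xy, is unchanged by the transformation.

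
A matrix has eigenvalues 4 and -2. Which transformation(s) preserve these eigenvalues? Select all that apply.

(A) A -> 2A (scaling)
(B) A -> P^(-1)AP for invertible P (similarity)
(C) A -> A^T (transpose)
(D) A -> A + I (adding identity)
B and C

Eigenvalues are preserved by:
1. Similarity transformations: A -> P^(-1)AP (same characteristic polynomial)
2. Transpose: A^T has the same eigenvalues as A

Eigenvalues are NOT preserved by:
- Adding identity: eigenvalues become 4+1, -2+1
- Scaling: eigenvalues become 8, -4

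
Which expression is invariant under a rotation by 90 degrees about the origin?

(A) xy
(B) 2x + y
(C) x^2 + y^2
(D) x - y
C

A rotation by 90 degrees sends (x, y) to (-y, x).
Substitute the transformed coordinates into each option and compare with the original:
(A) xy  ->  (-y)(x) = -xy   [differs from xy: not invariant]
(B) 2x + y  ->  2(-y) + (x) = x - 2y   [differs from 2x + y: not invariant]
(C) x^2 + y^2  ->  (-y)^2 + (x)^2 = x^2 + y^2   [equals x^2 + y^2: invariant]
(D) x - y  ->  (-y) - (x) = -x - y   [differs from x - y: not invariant]

Only option (C), x^2 + y^2, is unchanged by the transformation.
Geometrically, x^2 + y^2 is the squared distance from the origin, which every rotation about the origin preserves.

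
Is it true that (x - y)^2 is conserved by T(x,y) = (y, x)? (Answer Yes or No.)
Yes

Substitute T(x,y) = (y, x) into the expression and compare with the original.

Original: (x - y)^2
After applying T: ((y) - (x))^2 = x^2 - 2xy + y^2

This is identical to the original (x - y)^2, so the expression is invariant.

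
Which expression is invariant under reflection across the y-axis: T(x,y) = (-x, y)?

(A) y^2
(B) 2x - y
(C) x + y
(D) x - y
A

The map is reflection across the y-axis: T(x,y) = (-x, y).
Substitute the transformed coordinates into each option and compare with the original:
(A) y^2  ->  (y)^2 = y^2   [equals y^2: invariant]
(B) 2x - y  ->  2(-x) - (y) = -2x - y   [differs from 2x - y: not invariant]
(C) x + y  ->  (-x) + (y) = -x + y   [differs from x + y: not invariant]
(D) x - y  ->  (-x) - (y) = -x - y   [differs from x - y: not invariant]

Only option (A), y^2, is unchanged by the transformation.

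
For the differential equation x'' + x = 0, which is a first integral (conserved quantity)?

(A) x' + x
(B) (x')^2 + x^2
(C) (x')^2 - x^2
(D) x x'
B

A first integral I satisfies dI/dt = 0 along every solution. Differentiate each option and use the equation of motion:
(A) d/dt[x' + x] = x'' + x' = -x + x', not identically 0
(B) d/dt[(x')^2 + x^2] = 2x'x'' + 2x x' = 2x'(-x) + 2x x' = 0
(C) d/dt[(x')^2 - x^2] = 2x'x'' - 2x x' = -4x x', not identically 0
(D) d/dt[x x'] = (x')^2 + x x'' = (x')^2 - x^2, not identically 0

Only (B) has zero time-derivative. So the energy-like quantity (x')^2 + x^2 is the first integral.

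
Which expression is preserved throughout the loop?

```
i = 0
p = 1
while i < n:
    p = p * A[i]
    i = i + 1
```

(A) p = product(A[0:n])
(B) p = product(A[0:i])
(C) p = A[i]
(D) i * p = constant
B

A loop invariant must hold before the first iteration and be re-established by every execution of the body.

(B) p = product(A[0:i]): Initially i = 0 and p = 1 = product of the empty slice A[0:0]. If p = product(A[0:i]) holds at the top of an iteration, the body sets p to product(A[0:i]) * A[i] = product(A[0:i+1]) and then i to i+1, so the property is restored. At exit i = n, giving p = product(A[0:n]).

The other options fail:
(A) p = product(A[0:n]): false before the loop (p = 1, not the full product) -- it only becomes true at exit.
(C) p = A[i]: after the first iteration p = A[0] but i = 1; in general p is a product of several elements, not a single one.
(D) i * p = constant: initially i * p = 0, but after one iteration it is 1 * A[0], which is nonzero in general.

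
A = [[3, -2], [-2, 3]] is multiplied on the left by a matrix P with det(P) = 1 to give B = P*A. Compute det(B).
5

By the multiplicative property of determinants, det(B) = det(P*A) = det(P) * det(A) = det(A),
so the determinant is invariant under multiplication by any determinant-1 matrix; we just need det(A).

det(A) = (3)(3) - (-2)(-2) = 9 - 4 = 5

Therefore det(B) = 1 * 5 = 5.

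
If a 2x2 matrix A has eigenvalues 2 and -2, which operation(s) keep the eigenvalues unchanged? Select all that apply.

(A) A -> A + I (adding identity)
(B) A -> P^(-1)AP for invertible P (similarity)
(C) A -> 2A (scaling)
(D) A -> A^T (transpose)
B and D

Eigenvalues are preserved by:
1. Similarity transformations: A -> P^(-1)AP (same characteristic polynomial)
2. Transpose: A^T has the same eigenvalues as A

Eigenvalues are NOT preserved by:
- Adding identity: eigenvalues become 2+1, -2+1
- Scaling: eigenvalues become 4, -4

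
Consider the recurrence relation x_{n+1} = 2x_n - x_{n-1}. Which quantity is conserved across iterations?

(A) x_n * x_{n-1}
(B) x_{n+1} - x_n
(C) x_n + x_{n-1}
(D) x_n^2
B

For the recurrence x_{n+1} = 2x_n - x_{n-1}:

If x_{n+1} = 2x_n - x_{n-1}, then:
x_{n+1} - x_n = x_n - x_{n-1}
The first difference is constant throughout the sequence.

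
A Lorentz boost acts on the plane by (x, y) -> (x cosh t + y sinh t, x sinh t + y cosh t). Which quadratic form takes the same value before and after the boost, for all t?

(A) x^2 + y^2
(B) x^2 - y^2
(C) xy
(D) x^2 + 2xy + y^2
B

Write x' = x cosh t + y sinh t, y' = x sinh t + y cosh t and substitute into each option:
(A) x^2 + y^2: (x cosh t + y sinh t)^2 + (x sinh t + y cosh t)^2 = (x^2 + y^2)(cosh^2 t + sinh^2 t) + 4xy sinh t cosh t = (x^2 + y^2) cosh 2t + 2xy sinh 2t   [not invariant for t != 0]
(B) x^2 - y^2: (x cosh t + y sinh t)^2 - (x sinh t + y cosh t)^2 = x^2(cosh^2 t - sinh^2 t) + 2xy(cosh t sinh t - sinh t cosh t) + y^2(sinh^2 t - cosh^2 t) = x^2 - y^2   [invariant, using cosh^2 t - sinh^2 t = 1]
(C) xy: (x cosh t + y sinh t)(x sinh t + y cosh t) = xy(cosh^2 t + sinh^2 t) + (x^2 + y^2) sinh t cosh t = xy cosh 2t + (x^2 + y^2)(sinh 2t)/2   [not invariant for t != 0]
(D) x^2 + 2xy + y^2: (x' + y')^2 with x' + y' = (x + y)(cosh t + sinh t) = (x + y)e^t, so it becomes (x + y)^2 e^(2t)   [not invariant for t != 0]

Only (B) x^2 - y^2 is unchanged; it is the Minkowski form preserved by Lorentz boosts, just as x^2 + y^2 is preserved by ordinary rotations.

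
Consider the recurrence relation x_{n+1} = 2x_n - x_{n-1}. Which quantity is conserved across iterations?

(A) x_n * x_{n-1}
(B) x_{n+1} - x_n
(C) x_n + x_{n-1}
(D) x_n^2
B

For the recurrence x_{n+1} = 2x_n - x_{n-1}:

If x_{n+1} = 2x_n - x_{n-1}, then:
x_{n+1} - x_n = x_n - x_{n-1}
The first difference is constant throughout the sequence.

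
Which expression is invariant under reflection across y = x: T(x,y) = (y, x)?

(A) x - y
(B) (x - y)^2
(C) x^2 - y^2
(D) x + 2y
B

The map is reflection across y = x: T(x,y) = (y, x).
Substitute the transformed coordinates into each option and compare with the original:
(A) x - y  ->  (y) - (x) = -x + y   [differs from x - y: not invariant]
(B) (x - y)^2  ->  ((y) - (x))^2 = x^2 - 2xy + y^2   [equals (x - y)^2: invariant]
(C) x^2 - y^2  ->  (y)^2 - (x)^2 = -x^2 + y^2   [differs from x^2 - y^2: not invariant]
(D) x + 2y  ->  (y) + 2(x) = 2x + y   [differs from x + 2y: not invariant]

Only option (B), (x - y)^2, is unchanged by the transformation.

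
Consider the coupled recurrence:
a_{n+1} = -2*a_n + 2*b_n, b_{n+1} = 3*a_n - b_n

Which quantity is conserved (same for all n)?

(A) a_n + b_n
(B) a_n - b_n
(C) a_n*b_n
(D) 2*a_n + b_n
A

Replace a_n by a_{n+1} = -2*a_n + 2*b_n and b_n by b_{n+1} = 3*a_n - b_n in each option and simplify:
(A) a_n + b_n  ->  (-2*a_n + 2*b_n) + (3*a_n - b_n) = a_n + b_n   [conserved]
(B) a_n - b_n  ->  (-2*a_n + 2*b_n) - (3*a_n - b_n) = -5*a_n + 3*b_n   [not conserved]
(C) a_n*b_n  ->  (-2*a_n + 2*b_n)*(3*a_n - b_n) = -6*a_n^2 + 8*a_n*b_n - 2*b_n^2   [not conserved]
(D) 2*a_n + b_n  ->  2*(-2*a_n + 2*b_n) + (3*a_n - b_n) = -a_n + 3*b_n   [not conserved]

Only (A) a_n + b_n returns to itself after one step, so it is the conserved quantity.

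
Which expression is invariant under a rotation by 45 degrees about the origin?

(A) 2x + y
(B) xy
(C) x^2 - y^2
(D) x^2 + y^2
D

A rotation by 45 degrees sends (x, y) to (sqrt(2)x/2 - sqrt(2)y/2, sqrt(2)x/2 + sqrt(2)y/2).
Substitute the transformed coordinates into each option and compare with the original:
(A) 2x + y  ->  2(sqrt(2)x/2 - sqrt(2)y/2) + (sqrt(2)x/2 + sqrt(2)y/2) = 3sqrt(2)x/2 - sqrt(2)y/2   [differs from 2x + y: not invariant]
(B) xy  ->  (sqrt(2)x/2 - sqrt(2)y/2)(sqrt(2)x/2 + sqrt(2)y/2) = x^2/2 - y^2/2   [differs from xy: not invariant]
(C) x^2 - y^2  ->  (sqrt(2)x/2 - sqrt(2)y/2)^2 - (sqrt(2)x/2 + sqrt(2)y/2)^2 = -2xy   [differs from x^2 - y^2: not invariant]
(D) x^2 + y^2  ->  (sqrt(2)x/2 - sqrt(2)y/2)^2 + (sqrt(2)x/2 + sqrt(2)y/2)^2 = x^2 + y^2   [equals x^2 + y^2: invariant]

Only option (D), x^2 + y^2, is unchanged by the transformation.
Geometrically, x^2 + y^2 is the squared distance from the origin, which every rotation about the origin preserves.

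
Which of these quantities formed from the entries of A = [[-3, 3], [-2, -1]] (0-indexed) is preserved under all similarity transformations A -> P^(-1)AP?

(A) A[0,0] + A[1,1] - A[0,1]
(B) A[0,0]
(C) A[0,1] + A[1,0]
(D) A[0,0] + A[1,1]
D

A[0,0] + A[1,1] is the trace of A. By the cyclic property of the trace, tr(P^(-1)AP) = tr(APP^(-1)) = tr(A), so it is the same for every matrix similar to A.

The other combinations are not similarity invariants. For example, take P = [[1, 2], [0, 1]] (det P = 1), so P^(-1) = [[1, -2], [0, 1]] and
B = P^(-1)AP = [[1, 7], [-2, -5]].
Evaluating each option on A and on B:
(A) A[0,0] + A[1,1] - A[0,1]: -7 for A, -11 for B -> changes
(B) A[0,0]: -3 for A, 1 for B -> changes
(C) A[0,1] + A[1,0]: 1 for A, 5 for B -> changes
(D) A[0,0] + A[1,1]: -4 for A, -4 for B -> unchanged

Only (D) A[0,0] + A[1,1] = -4 survives (and it does so for every P, not just this one), so it is the invariant.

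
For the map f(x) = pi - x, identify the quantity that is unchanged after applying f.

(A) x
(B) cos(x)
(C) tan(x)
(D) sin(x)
D

For f(x) = pi - x:
sin(pi - x) = sin(x), so sine is invariant under this transformation.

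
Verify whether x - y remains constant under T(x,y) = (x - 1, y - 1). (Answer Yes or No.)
Yes

Substitute T(x,y) = (x - 1, y - 1) into the expression and compare with the original.

Original: x - y
After applying T: (x - 1) - (y - 1) = x - y

This is identical to the original x - y, so the expression is invariant.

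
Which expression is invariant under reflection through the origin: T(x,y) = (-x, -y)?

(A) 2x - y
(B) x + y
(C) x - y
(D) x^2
D

The map is reflection through the origin: T(x,y) = (-x, -y).
Substitute the transformed coordinates into each option and compare with the original:
(A) 2x - y  ->  2(-x) - (-y) = -2x + y   [differs from 2x - y: not invariant]
(B) x + y  ->  (-x) + (-y) = -x - y   [differs from x + y: not invariant]
(C) x - y  ->  (-x) - (-y) = -x + y   [differs from x - y: not invariant]
(D) x^2  ->  (-x)^2 = x^2   [equals x^2: invariant]

Only option (D), x^2, is unchanged by the transformation.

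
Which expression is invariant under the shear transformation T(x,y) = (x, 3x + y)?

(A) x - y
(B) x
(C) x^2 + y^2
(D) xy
B

Under the shear T(x,y) = (x, 3x + y):
Substitute the transformed coordinates into each option and compare with the original:
(A) x - y  ->  (x) - (3x + y) = -2x - y   [differs from x - y: not invariant]
(B) x  ->  (x) = x   [equals x: invariant]
(C) x^2 + y^2  ->  (x)^2 + (3x + y)^2 = 10x^2 + 6xy + y^2   [differs from x^2 + y^2: not invariant]
(D) xy  ->  (x)(3x + y) = 3x^2 + xy   [differs from xy: not invariant]

Only option (B), x, is unchanged by the transformation.
A vertical shear moves points parallel to the y-axis, so the x-coordinate (and any function of x alone) is unchanged.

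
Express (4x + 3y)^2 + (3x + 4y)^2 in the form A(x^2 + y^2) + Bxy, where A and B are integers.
25(x^2 + y^2) + 48xy

Expanding: (4x + 3y)^2 = 16x^2 + 24xy + 9y^2
(3x + 4y)^2 = 9x^2 + 24xy + 16y^2
Sum = (16+9)(x^2+y^2) + 48xy = 25(x^2 + y^2) + 48xy
This is symmetric in x and y.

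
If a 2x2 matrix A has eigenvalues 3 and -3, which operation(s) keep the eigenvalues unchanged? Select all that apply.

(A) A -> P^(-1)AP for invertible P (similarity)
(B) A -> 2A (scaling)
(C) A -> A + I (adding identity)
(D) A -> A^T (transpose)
A and D

Eigenvalues are preserved by:
1. Similarity transformations: A -> P^(-1)AP (same characteristic polynomial)
2. Transpose: A^T has the same eigenvalues as A

Eigenvalues are NOT preserved by:
- Adding identity: eigenvalues become 3+1, -3+1
- Scaling: eigenvalues become 6, -6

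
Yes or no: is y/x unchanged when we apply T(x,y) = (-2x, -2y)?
Yes

Substitute T(x,y) = (-2x, -2y) into the expression and compare with the original.

Original: y/x
After applying T: (-2y)/(-2x) = y/x

This is identical to the original y/x, so the expression is invariant.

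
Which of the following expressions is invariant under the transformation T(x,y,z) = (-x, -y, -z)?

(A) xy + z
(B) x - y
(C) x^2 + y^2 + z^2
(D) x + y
C

Apply T(x,y,z) = (-x, -y, -z) to each option, i.e. replace (x, y, z) by the transformed coordinates.
Substitute the transformed coordinates into each option and compare with the original:
(A) xy + z  ->  (-x)(-y) + (-z) = xy - z   [differs from xy + z: not invariant]
(B) x - y  ->  (-x) - (-y) = -x + y   [differs from x - y: not invariant]
(C) x^2 + y^2 + z^2  ->  (-x)^2 + (-y)^2 + (-z)^2 = x^2 + y^2 + z^2   [equals x^2 + y^2 + z^2: invariant]
(D) x + y  ->  (-x) + (-y) = -x - y   [differs from x + y: not invariant]

Only option (C), x^2 + y^2 + z^2, is unchanged by the transformation.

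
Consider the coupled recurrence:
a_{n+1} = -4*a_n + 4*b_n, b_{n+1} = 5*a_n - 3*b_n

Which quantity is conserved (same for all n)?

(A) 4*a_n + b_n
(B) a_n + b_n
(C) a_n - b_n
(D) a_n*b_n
B

Replace a_n by a_{n+1} = -4*a_n + 4*b_n and b_n by b_{n+1} = 5*a_n - 3*b_n in each option and simplify:
(A) 4*a_n + b_n  ->  4*(-4*a_n + 4*b_n) + (5*a_n - 3*b_n) = -11*a_n + 13*b_n   [not conserved]
(B) a_n + b_n  ->  (-4*a_n + 4*b_n) + (5*a_n - 3*b_n) = a_n + b_n   [conserved]
(C) a_n - b_n  ->  (-4*a_n + 4*b_n) - (5*a_n - 3*b_n) = -9*a_n + 7*b_n   [not conserved]
(D) a_n*b_n  ->  (-4*a_n + 4*b_n)*(5*a_n - 3*b_n) = -20*a_n^2 + 32*a_n*b_n - 12*b_n^2   [not conserved]

Only (B) a_n + b_n returns to itself after one step, so it is the conserved quantity.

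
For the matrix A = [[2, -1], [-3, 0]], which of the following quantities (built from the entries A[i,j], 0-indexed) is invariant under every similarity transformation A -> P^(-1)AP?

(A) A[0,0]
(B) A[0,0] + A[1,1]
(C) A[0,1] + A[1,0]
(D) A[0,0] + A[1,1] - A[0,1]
B

A[0,0] + A[1,1] is the trace of A. By the cyclic property of the trace, tr(P^(-1)AP) = tr(APP^(-1)) = tr(A), so it is the same for every matrix similar to A.

The other combinations are not similarity invariants. For example, take P = [[2, 1], [1, 1]] (det P = 1), so P^(-1) = [[1, -1], [-1, 2]] and
B = P^(-1)AP = [[9, 4], [-15, -7]].
Evaluating each option on A and on B:
(A) A[0,0]: 2 for A, 9 for B -> changes
(B) A[0,0] + A[1,1]: 2 for A, 2 for B -> unchanged
(C) A[0,1] + A[1,0]: -4 for A, -11 for B -> changes
(D) A[0,0] + A[1,1] - A[0,1]: 3 for A, -2 for B -> changes

Only (B) A[0,0] + A[1,1] = 2 survives (and it does so for every P, not just this one), so it is the invariant.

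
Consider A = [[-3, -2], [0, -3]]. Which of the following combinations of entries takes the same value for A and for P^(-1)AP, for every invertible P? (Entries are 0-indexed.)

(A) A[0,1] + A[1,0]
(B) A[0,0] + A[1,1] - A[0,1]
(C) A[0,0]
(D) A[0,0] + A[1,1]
D

A[0,0] + A[1,1] is the trace of A. By the cyclic property of the trace, tr(P^(-1)AP) = tr(APP^(-1)) = tr(A), so it is the same for every matrix similar to A.

The other combinations are not similarity invariants. For example, take P = [[1, 1], [1, 2]] (det P = 1), so P^(-1) = [[2, -1], [-1, 1]] and
B = P^(-1)AP = [[-7, -8], [2, 1]].
Evaluating each option on A and on B:
(A) A[0,1] + A[1,0]: -2 for A, -6 for B -> changes
(B) A[0,0] + A[1,1] - A[0,1]: -4 for A, 2 for B -> changes
(C) A[0,0]: -3 for A, -7 for B -> changes
(D) A[0,0] + A[1,1]: -6 for A, -6 for B -> unchanged

Only (D) A[0,0] + A[1,1] = -6 survives (and it does so for every P, not just this one), so it is the invariant.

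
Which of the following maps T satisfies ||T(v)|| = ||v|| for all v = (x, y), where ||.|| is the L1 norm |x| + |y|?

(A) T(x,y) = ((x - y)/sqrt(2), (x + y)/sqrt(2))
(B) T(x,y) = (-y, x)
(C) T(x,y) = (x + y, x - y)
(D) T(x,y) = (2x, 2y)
B

A transformation preserves a norm if ||T(v)|| = ||v|| for every v; a single vector where the norm changes rules an option out.

(A) T(x,y) = ((x - y)/sqrt(2), (x + y)/sqrt(2)): v = (1, 0) has norm |1| + |0| = 1, but T(v) = (sqrt(2)/2, sqrt(2)/2) has norm sqrt(2) -- not preserved.
(B) T(x,y) = (-y, x): preserves the norm -- it only permutes the coordinates and/or flips signs, which leaves |x| + |y| unchanged.
(C) T(x,y) = (x + y, x - y): v = (1, 0) has norm |1| + |0| = 1, but T(v) = (1, 1) has norm 2 -- not preserved.
(D) T(x,y) = (2x, 2y): v = (1, 0) has norm |1| + |0| = 1, but T(v) = (2, 0) has norm 2 -- not preserved.

Therefore the answer is (B).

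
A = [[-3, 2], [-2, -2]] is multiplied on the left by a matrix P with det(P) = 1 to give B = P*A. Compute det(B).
10

By the multiplicative property of determinants, det(B) = det(P*A) = det(P) * det(A) = det(A),
so the determinant is invariant under multiplication by any determinant-1 matrix; we just need det(A).

det(A) = (-3)(-2) - (2)(-2) = 6 - (-4) = 10

Therefore det(B) = 1 * 10 = 10.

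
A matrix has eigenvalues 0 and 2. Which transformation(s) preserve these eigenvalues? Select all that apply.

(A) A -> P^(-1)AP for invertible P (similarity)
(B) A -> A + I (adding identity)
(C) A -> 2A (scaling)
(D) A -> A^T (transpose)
A and D

Eigenvalues are preserved by:
1. Similarity transformations: A -> P^(-1)AP (same characteristic polynomial)
2. Transpose: A^T has the same eigenvalues as A

Eigenvalues are NOT preserved by:
- Adding identity: eigenvalues become 0+1, 2+1
- Scaling: eigenvalues become 0, 4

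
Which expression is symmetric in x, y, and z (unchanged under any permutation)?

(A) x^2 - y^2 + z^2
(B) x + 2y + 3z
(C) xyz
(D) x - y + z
C

A symmetric expression is unchanged when the variables are permuted; here the transformation to test is the swap (x, y) -> (y, x).
A symmetric expression must survive every permutation; the single swap x <-> y already eliminates the distractors, and the keyed expression is also unchanged by x <-> z and y <-> z (each variable enters it in exactly the same way).
Substitute the transformed coordinates into each option and compare with the original:
(A) x^2 - y^2 + z^2  ->  (y)^2 - (x)^2 + z^2 = -x^2 + y^2 + z^2   [differs from x^2 - y^2 + z^2: not invariant]
(B) x + 2y + 3z  ->  (y) + 2(x) + 3z = 2x + y + 3z   [differs from x + 2y + 3z: not invariant]
(C) xyz  ->  (y)(x)z = xyz   [equals xyz: invariant]
(D) x - y + z  ->  (y) - (x) + z = -x + y + z   [differs from x - y + z: not invariant]

Only option (C), xyz, is unchanged by the transformation.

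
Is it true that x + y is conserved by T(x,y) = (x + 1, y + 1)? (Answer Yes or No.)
No

Substitute T(x,y) = (x + 1, y + 1) into the expression and compare with the original.

Original: x + y
After applying T: (x + 1) + (y + 1) = x + y + 2

This differs from the original x + y (difference: 2), so the expression is NOT invariant.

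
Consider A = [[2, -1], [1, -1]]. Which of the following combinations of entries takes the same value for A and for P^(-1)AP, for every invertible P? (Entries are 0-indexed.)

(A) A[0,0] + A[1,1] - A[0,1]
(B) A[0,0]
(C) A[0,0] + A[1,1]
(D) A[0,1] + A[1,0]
C

A[0,0] + A[1,1] is the trace of A. By the cyclic property of the trace, tr(P^(-1)AP) = tr(APP^(-1)) = tr(A), so it is the same for every matrix similar to A.

The other combinations are not similarity invariants. For example, take P = [[1, 2], [0, 1]] (det P = 1), so P^(-1) = [[1, -2], [0, 1]] and
B = P^(-1)AP = [[0, 1], [1, 1]].
Evaluating each option on A and on B:
(A) A[0,0] + A[1,1] - A[0,1]: 2 for A, 0 for B -> changes
(B) A[0,0]: 2 for A, 0 for B -> changes
(C) A[0,0] + A[1,1]: 1 for A, 1 for B -> unchanged
(D) A[0,1] + A[1,0]: 0 for A, 2 for B -> changes

Only (C) A[0,0] + A[1,1] = 1 survives (and it does so for every P, not just this one), so it is the invariant.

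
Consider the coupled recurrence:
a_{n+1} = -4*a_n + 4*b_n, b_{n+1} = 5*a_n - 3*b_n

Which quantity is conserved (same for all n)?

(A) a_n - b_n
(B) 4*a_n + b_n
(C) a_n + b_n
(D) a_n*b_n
C

Replace a_n by a_{n+1} = -4*a_n + 4*b_n and b_n by b_{n+1} = 5*a_n - 3*b_n in each option and simplify:
(A) a_n - b_n  ->  (-4*a_n + 4*b_n) - (5*a_n - 3*b_n) = -9*a_n + 7*b_n   [not conserved]
(B) 4*a_n + b_n  ->  4*(-4*a_n + 4*b_n) + (5*a_n - 3*b_n) = -11*a_n + 13*b_n   [not conserved]
(C) a_n + b_n  ->  (-4*a_n + 4*b_n) + (5*a_n - 3*b_n) = a_n + b_n   [conserved]
(D) a_n*b_n  ->  (-4*a_n + 4*b_n)*(5*a_n - 3*b_n) = -20*a_n^2 + 32*a_n*b_n - 12*b_n^2   [not conserved]

Only (C) a_n + b_n returns to itself after one step, so it is the conserved quantity.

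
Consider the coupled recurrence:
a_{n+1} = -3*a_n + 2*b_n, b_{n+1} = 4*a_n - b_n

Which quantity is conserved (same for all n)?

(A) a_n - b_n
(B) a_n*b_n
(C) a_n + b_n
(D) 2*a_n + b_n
C

Replace a_n by a_{n+1} = -3*a_n + 2*b_n and b_n by b_{n+1} = 4*a_n - b_n in each option and simplify:
(A) a_n - b_n  ->  (-3*a_n + 2*b_n) - (4*a_n - b_n) = -7*a_n + 3*b_n   [not conserved]
(B) a_n*b_n  ->  (-3*a_n + 2*b_n)*(4*a_n - b_n) = -12*a_n^2 + 11*a_n*b_n - 2*b_n^2   [not conserved]
(C) a_n + b_n  ->  (-3*a_n + 2*b_n) + (4*a_n - b_n) = a_n + b_n   [conserved]
(D) 2*a_n + b_n  ->  2*(-3*a_n + 2*b_n) + (4*a_n - b_n) = -2*a_n + 3*b_n   [not conserved]

Only (C) a_n + b_n returns to itself after one step, so it is the conserved quantity.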